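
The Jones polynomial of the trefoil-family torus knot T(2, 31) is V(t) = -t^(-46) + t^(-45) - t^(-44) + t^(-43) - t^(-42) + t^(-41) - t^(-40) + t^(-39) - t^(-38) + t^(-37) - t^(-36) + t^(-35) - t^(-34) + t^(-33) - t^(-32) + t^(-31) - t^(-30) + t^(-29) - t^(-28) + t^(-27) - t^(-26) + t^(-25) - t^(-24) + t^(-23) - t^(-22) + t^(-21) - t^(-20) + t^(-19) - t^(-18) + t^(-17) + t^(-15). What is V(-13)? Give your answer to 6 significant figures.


Substituting t = -13 into V(t) = -t^(-46) + t^(-45) - t^(-44) + t^(-43) - t^(-42) + t^(-41) - t^(-40) + t^(-39) - t^(-38) + t^(-37) - t^(-36) + t^(-35) - t^(-34) + t^(-33) - t^(-32) + t^(-31) - t^(-30) + t^(-29) - t^(-28) + t^(-27) - t^(-26) + t^(-25) - t^(-24) + t^(-23) - t^(-22) + t^(-21) - t^(-20) + t^(-19) - t^(-18) + t^(-17) + t^(-15):
  (-)t^(-46) = -5.73596e-52
  (+)t^(-45) = -7.45674e-51
  (-)t^(-44) = -9.69377e-50
  (+)t^(-43) = -1.26019e-48
  (-)t^(-42) = -1.63825e-47
  (+)t^(-41) = -2.12972e-46
  (-)t^(-40) = -2.76864e-45
  (+)t^(-39) = -3.59923e-44
  (-)t^(-38) = -4.679e-43
  (+)t^(-37) = -6.08269e-42
  (-)t^(-36) = -7.9075e-41
  (+)t^(-35) = -1.02798e-39
  (-)t^(-34) = -1.33637e-38
  (+)t^(-33) = -1.73728e-37
  (-)t^(-32) = -2.25846e-36
  (+)t^(-31) = -2.936e-35
  (-)t^(-30) = -3.8168e-34
  (+)t^(-29) = -4.96184e-33
  (-)t^(-28) = -6.45039e-32
  (+)t^(-27) = -8.38551e-31
  (-)t^(-26) = -1.09012e-29
  (+)t^(-25) = -1.41715e-28
  (-)t^(-24) = -1.8423e-27
  (+)t^(-23) = -2.39499e-26
  (-)t^(-22) = -3.11348e-25
  (+)t^(-21) = -4.04753e-24
  (-)t^(-20) = -5.26178e-23
  (+)t^(-19) = -6.84032e-22
  (-)t^(-18) = -8.89241e-21
  (+)t^(-17) = -1.15601e-19
  (+)t^(-15) = -1.95366e-17
Sum = (-5.73596e-52) + (-7.45674e-51) + (-9.69377e-50) + (-1.26019e-48) + (-1.63825e-47) + (-2.12972e-46) + (-2.76864e-45) + (-3.59923e-44) + (-4.679e-43) + (-6.08269e-42) + (-7.9075e-41) + (-1.02798e-39) + (-1.33637e-38) + (-1.73728e-37) + (-2.25846e-36) + (-2.936e-35) + (-3.8168e-34) + (-4.96184e-33) + (-6.45039e-32) + (-8.38551e-31) + (-1.09012e-29) + (-1.41715e-28) + (-1.8423e-27) + (-2.39499e-26) + (-3.11348e-25) + (-4.04753e-24) + (-5.26178e-23) + (-6.84032e-22) + (-8.89241e-21) + (-1.15601e-19) + (-1.95366e-17)
= -1.96618677e-17
Rounded to 6 significant figures: -1.96619e-17

-1.96619e-17


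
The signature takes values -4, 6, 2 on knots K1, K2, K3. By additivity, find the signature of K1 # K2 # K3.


The signature is additive under connected sum.
signature(K1 # K2 # K3) = (-4) + (6) + (2)
= 4

4


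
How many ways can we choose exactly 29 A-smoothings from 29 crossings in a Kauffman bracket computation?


We choose which 29 of 29 crossings get A-smoothings.
C(29, 29) = 29! / (29! * 0!)
= 1

1


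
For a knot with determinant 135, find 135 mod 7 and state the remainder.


Step 1: A knot is p-colorable if and only if p divides its determinant.
Step 2: Compute 135 mod 7.
135 = 19 * 7 + 2
Step 3: 135 mod 7 = 2
Step 4: The knot is 7-colorable: no

2


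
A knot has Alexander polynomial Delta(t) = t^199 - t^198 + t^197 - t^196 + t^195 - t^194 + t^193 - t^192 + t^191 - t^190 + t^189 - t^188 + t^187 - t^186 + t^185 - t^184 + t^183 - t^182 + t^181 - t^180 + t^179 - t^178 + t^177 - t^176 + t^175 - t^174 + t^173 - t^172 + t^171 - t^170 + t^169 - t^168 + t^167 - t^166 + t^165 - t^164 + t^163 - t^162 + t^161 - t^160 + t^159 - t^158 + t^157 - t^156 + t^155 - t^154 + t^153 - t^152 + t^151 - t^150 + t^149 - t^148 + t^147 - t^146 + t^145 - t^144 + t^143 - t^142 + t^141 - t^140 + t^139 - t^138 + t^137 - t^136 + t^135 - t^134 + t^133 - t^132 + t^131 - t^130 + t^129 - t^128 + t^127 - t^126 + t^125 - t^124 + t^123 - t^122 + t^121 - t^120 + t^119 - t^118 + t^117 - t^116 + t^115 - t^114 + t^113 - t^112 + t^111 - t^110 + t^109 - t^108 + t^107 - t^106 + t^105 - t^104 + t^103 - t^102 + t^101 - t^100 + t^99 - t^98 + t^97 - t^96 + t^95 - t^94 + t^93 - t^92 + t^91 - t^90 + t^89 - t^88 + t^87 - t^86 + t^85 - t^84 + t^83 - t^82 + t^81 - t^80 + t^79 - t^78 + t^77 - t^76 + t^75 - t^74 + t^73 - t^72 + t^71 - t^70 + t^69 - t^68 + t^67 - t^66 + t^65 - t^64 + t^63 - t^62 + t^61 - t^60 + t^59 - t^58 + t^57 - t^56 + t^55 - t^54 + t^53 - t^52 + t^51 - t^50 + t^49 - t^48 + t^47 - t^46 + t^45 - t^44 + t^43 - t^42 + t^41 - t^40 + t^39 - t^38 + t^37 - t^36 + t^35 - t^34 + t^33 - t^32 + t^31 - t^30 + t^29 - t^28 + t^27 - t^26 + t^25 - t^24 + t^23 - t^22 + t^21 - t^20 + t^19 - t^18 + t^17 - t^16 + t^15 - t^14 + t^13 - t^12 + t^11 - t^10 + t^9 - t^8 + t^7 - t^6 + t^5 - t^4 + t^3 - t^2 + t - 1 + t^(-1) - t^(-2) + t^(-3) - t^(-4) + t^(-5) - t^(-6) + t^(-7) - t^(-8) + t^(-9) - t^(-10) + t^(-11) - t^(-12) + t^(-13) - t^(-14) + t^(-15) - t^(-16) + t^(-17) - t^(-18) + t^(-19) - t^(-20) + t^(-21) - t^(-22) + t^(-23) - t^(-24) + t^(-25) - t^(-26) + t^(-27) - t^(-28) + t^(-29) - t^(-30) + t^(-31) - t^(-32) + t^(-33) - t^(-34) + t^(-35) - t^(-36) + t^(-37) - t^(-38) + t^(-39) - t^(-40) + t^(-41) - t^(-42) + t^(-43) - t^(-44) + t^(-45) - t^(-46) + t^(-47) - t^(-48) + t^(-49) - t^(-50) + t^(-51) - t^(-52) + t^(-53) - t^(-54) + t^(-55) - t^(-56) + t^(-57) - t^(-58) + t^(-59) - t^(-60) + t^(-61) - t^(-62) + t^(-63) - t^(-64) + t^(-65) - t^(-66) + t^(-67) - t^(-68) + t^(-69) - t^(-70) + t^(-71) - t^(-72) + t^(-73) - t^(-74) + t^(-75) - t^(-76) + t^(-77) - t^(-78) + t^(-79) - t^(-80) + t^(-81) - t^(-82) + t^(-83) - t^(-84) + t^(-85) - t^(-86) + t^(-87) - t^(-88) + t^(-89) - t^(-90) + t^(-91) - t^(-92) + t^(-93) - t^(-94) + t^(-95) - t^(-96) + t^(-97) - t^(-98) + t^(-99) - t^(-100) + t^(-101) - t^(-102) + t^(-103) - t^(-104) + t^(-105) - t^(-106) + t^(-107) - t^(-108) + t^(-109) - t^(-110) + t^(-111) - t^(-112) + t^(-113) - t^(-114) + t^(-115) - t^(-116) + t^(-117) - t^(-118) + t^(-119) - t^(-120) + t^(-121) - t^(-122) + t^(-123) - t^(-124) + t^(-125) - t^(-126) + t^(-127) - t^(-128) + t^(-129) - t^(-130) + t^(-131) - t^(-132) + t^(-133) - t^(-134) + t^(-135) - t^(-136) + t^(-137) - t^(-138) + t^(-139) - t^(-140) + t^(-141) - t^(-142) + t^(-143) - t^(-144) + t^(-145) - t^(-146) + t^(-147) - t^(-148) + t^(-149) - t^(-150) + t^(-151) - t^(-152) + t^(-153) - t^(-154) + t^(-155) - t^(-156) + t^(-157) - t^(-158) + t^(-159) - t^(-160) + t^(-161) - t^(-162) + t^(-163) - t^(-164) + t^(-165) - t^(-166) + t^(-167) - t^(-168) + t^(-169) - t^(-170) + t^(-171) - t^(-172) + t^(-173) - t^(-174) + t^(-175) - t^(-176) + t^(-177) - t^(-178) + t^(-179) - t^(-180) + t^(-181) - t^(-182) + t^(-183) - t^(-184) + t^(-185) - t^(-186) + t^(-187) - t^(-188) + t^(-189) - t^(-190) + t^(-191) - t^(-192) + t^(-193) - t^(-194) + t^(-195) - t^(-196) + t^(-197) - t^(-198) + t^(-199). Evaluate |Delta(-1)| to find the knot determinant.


Step 1: The polynomial has 399 terms with alternating signs, exponents from 199 down to -199.
Step 2: Substitute t = -1. The i-th term has coefficient (-1)^i and exponent (m-i),
  so its value is (-1)^i * (-1)^(m-i) = (-1)^m = -1 for every i.
Step 3: All 399 terms equal -1, so Delta(-1) = 399 * (-1) = -399
Step 4: |Delta(-1)| = 399

399


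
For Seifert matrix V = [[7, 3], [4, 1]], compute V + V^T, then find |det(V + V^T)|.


Step 1: Form V + V^T where V = [[7, 3], [4, 1]]
  V^T = [[7, 4], [3, 1]]
  V + V^T = [[14, 7], [7, 2]]
Step 2: det(V + V^T) = 14*2 - 7*7
  = 28 - 49 = -21
Step 3: Knot determinant = |det(V + V^T)| = |-21| = 21

21


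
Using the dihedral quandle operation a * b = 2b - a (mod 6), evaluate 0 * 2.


0 * 2 = 2*2 - 0 mod 6
= 4 - 0 mod 6
= 4 mod 6 = 4

4


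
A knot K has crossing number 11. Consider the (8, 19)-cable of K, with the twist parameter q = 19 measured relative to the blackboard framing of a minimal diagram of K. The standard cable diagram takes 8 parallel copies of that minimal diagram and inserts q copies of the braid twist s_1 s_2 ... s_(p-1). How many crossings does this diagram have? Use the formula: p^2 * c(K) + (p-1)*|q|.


Step 1: Each of the c(K) crossings of the companion diagram becomes p*p = p^2 crossings among the p parallel strands, and each of the |q| twists s_1 s_2 ... s_(p-1) adds (p-1) crossings.
  Crossings = p^2 * c(K) + (p-1)*|q|
Step 2: = 8^2 * 11 + (8-1)*19
Step 3: = 64*11 + 7*19
Step 4: = 704 + 133 = 837

837


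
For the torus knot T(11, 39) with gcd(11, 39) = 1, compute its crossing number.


For a torus knot T(p, q) with gcd(p,q)=1,
the crossing number is min(p*(q-1), q*(p-1)).
p*(q-1) = 11*38 = 418
q*(p-1) = 39*10 = 390
min(418, 390) = 390

390


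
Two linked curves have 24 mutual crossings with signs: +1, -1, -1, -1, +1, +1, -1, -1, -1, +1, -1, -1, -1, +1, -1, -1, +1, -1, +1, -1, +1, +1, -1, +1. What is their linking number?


Step 1: Count positive crossings: 10
Step 2: Count negative crossings: 14
Step 3: Sum of signs = 10 - 14 = -4
Step 4: Linking number = sum/2 = -4/2 = -2

-2


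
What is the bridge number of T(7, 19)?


The bridge number of T(p,q) is min(p,q).
min(7, 19) = 7

7


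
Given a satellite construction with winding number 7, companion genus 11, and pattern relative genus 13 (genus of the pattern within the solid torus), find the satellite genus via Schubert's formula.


Schubert: g(satellite) = g_rel(pattern) + |winding| * g(companion),
where g_rel(pattern) is the genus of the pattern relative to the solid torus.
= 13 + 7 * 11
= 13 + 77 = 90

90


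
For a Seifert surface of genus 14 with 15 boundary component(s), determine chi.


chi = 2 - 2g - b
= 2 - 2*14 - 15
= 2 - 28 - 15 = -41

-41


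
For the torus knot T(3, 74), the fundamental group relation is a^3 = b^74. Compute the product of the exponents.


The relation is a^3 = b^74.
Product of exponents = 3 * 74
= 222

222


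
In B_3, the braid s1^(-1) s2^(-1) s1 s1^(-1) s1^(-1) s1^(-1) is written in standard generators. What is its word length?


The word length counts the number of generators (including inverses).
Listing each generator: s1^(-1), s2^(-1), s1, s1^(-1), s1^(-1), s1^(-1)
There are 6 generators in this braid word.

6


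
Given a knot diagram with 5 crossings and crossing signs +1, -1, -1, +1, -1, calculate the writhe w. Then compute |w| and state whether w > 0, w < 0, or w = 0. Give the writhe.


Step 1: Count positive crossings (+1).
Positive crossings: 2
Step 2: Count negative crossings (-1).
Negative crossings: 3
Step 3: Writhe = (positive) - (negative)
w = 2 - 3 = -1
Step 4: |w| = 1, and w is negative

-1


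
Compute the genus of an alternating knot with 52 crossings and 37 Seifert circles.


For alternating knots, g = (c - s + 1)/2.
= (52 - 37 + 1)/2
= 16/2 = 8

8


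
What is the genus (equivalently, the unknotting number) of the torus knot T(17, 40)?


For a torus knot T(p,q), both the unknotting number and genus equal (p-1)(q-1)/2.
= (17-1)(40-1)/2
= 16*39/2
= 624/2 = 312

312


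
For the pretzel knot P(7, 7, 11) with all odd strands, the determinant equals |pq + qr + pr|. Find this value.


Step 1: Compute pq + qr + pr.
pq = 7*7 = 49
qr = 7*11 = 77
pr = 7*11 = 77
pq + qr + pr = 49 + 77 + 77 = 203
Step 2: Take absolute value.
det(P(7,7,11)) = |203| = 203

203


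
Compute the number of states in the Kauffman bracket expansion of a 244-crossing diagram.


Each crossing contributes 2 choices (A-smoothing or B-smoothing).
Total states = 2^244 = 28269553036454149273332760011886696253239742350009903329945699220681916416

28269553036454149273332760011886696253239742350009903329945699220681916416


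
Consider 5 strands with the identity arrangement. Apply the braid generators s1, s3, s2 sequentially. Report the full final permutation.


Starting with identity [1, 2, 3, 4, 5].
Apply generators in sequence:
  After s1: [2, 1, 3, 4, 5]
  After s3: [2, 1, 4, 3, 5]
  After s2: [2, 4, 1, 3, 5]
Final permutation: [2, 4, 1, 3, 5]

[2, 4, 1, 3, 5]


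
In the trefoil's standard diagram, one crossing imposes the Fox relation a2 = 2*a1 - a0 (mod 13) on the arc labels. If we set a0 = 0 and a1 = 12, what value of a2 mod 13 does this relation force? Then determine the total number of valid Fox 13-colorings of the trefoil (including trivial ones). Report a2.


Step 1: Apply the given crossing relation 2*a1 - a0 - a2 = 0 (mod 13).
  a2 = 2*a1 - a0 mod 13
  a2 = 2*12 - 0 mod 13
  a2 = 24 - 0 mod 13
  a2 = 24 mod 13 = 11
Step 2: The trefoil has determinant 3.
  Number of Fox p-colorings (p prime) is p^2 if p = 3, else p.
  Since 13 does not divide 3, only trivial (constant) colorings exist.
  (So the trial a0 = 0, a1 = 12 with a0 != a1 does NOT extend to a valid coloring of the whole trefoil: the other two crossing relations require 3*(a1 - a0) = 0 (mod 13), which fails.)
  Total colorings = 13
Step 3: a2 = 11, total Fox 13-colorings = 13

11


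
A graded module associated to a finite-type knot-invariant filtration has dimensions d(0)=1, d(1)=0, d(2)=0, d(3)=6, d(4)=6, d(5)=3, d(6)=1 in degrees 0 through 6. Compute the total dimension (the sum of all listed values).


Total dimension = d(0) + d(1) + ... + d(6)
= 1 + 0 + 0 + 6 + 6 + 3 + 1
= 17

17


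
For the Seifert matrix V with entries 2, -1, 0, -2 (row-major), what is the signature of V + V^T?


Step 1: V + V^T = [[4, -1], [-1, -4]]
Step 2: trace = 0, det = -17
Step 3: Discriminant = 0^2 - 4*(-17) = 68
Step 4: Eigenvalues: 4.12311, -4.12311
Step 5: Signature = (# positive eigenvalues) - (# negative eigenvalues) = 0

0


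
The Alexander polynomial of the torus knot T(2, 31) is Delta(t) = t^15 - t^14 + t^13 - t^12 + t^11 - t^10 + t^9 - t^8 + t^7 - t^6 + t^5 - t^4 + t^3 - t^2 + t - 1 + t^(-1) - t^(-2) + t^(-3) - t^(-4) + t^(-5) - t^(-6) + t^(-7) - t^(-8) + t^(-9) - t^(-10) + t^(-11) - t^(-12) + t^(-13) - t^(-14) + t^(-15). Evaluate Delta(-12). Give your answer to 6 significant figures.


Substituting t = -12 into Delta(t) = t^15 - t^14 + t^13 - t^12 + t^11 - t^10 + t^9 - t^8 + t^7 - t^6 + t^5 - t^4 + t^3 - t^2 + t - 1 + t^(-1) - t^(-2) + t^(-3) - t^(-4) + t^(-5) - t^(-6) + t^(-7) - t^(-8) + t^(-9) - t^(-10) + t^(-11) - t^(-12) + t^(-13) - t^(-14) + t^(-15):
Term values: (-15407021574586368) + (-1283918464548864) + (-106993205379072) + (-8916100448256) + (-743008370688) + (-61917364224) + (-5159780352) + (-429981696) + (-35831808) + (-2985984) + (-248832) + (-20736) + (-1728) + (-144) + (-12) + (-1) + (-0.0833333) + (-0.00694444) + (-0.000578704) + (-4.82253e-05) + (-4.01878e-06) + (-3.34898e-07) + (-2.79082e-08) + (-2.32568e-09) + (-1.93807e-10) + (-1.61506e-11) + (-1.34588e-12) + (-1.12157e-13) + (-9.34639e-15) + (-7.78866e-16) + (-6.49055e-17)
Sum = -1.68076599e+16
Rounded to 6 significant figures: -1.68077e+16

-1.68077e+16


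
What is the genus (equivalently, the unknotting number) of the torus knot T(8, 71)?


For a torus knot T(p,q), both the unknotting number and genus equal (p-1)(q-1)/2.
= (8-1)(71-1)/2
= 7*70/2
= 490/2 = 245

245


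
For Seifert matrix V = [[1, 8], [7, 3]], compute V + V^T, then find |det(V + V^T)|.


Step 1: Form V + V^T where V = [[1, 8], [7, 3]]
  V^T = [[1, 7], [8, 3]]
  V + V^T = [[2, 15], [15, 6]]
Step 2: det(V + V^T) = 2*6 - 15*15
  = 12 - 225 = -213
Step 3: Knot determinant = |det(V + V^T)| = |-213| = 213

213


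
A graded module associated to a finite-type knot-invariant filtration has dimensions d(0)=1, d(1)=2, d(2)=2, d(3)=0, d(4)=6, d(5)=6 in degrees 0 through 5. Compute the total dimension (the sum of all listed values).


Total dimension = d(0) + d(1) + ... + d(5)
= 1 + 2 + 2 + 0 + 6 + 6
= 17

17


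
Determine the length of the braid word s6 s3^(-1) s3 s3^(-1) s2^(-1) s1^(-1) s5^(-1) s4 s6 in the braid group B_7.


The word length counts the number of generators (including inverses).
Listing each generator: s6, s3^(-1), s3, s3^(-1), s2^(-1), s1^(-1), s5^(-1), s4, s6
There are 9 generators in this braid word.

9


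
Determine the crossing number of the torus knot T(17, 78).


For a torus knot T(p, q) with gcd(p,q)=1,
the crossing number is min(p*(q-1), q*(p-1)).
p*(q-1) = 17*77 = 1309
q*(p-1) = 78*16 = 1248
min(1309, 1248) = 1248

1248


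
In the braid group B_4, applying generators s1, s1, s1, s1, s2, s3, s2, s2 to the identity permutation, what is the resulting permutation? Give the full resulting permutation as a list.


Starting with identity [1, 2, 3, 4].
Apply generators in sequence:
  After s1: [2, 1, 3, 4]
  After s1: [1, 2, 3, 4]
  After s1: [2, 1, 3, 4]
  After s1: [1, 2, 3, 4]
  After s2: [1, 3, 2, 4]
  After s3: [1, 3, 4, 2]
  After s2: [1, 4, 3, 2]
  After s2: [1, 3, 4, 2]
Final permutation: [1, 3, 4, 2]

[1, 3, 4, 2]


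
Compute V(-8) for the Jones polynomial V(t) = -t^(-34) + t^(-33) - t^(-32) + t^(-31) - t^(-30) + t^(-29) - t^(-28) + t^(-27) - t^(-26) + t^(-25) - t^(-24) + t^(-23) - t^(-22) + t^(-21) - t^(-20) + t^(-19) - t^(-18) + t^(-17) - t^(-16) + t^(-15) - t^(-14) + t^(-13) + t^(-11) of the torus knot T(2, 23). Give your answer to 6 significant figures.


Substituting t = -8 into V(t) = -t^(-34) + t^(-33) - t^(-32) + t^(-31) - t^(-30) + t^(-29) - t^(-28) + t^(-27) - t^(-26) + t^(-25) - t^(-24) + t^(-23) - t^(-22) + t^(-21) - t^(-20) + t^(-19) - t^(-18) + t^(-17) - t^(-16) + t^(-15) - t^(-14) + t^(-13) + t^(-11):
  (-)t^(-34) = -1.97215e-31
  (+)t^(-33) = -1.57772e-30
  (-)t^(-32) = -1.26218e-29
  (+)t^(-31) = -1.00974e-28
  (-)t^(-30) = -8.07794e-28
  (+)t^(-29) = -6.46235e-27
  (-)t^(-28) = -5.16988e-26
  (+)t^(-27) = -4.1359e-25
  (-)t^(-26) = -3.30872e-24
  (+)t^(-25) = -2.64698e-23
  (-)t^(-24) = -2.11758e-22
  (+)t^(-23) = -1.69407e-21
  (-)t^(-22) = -1.35525e-20
  (+)t^(-21) = -1.0842e-19
  (-)t^(-20) = -8.67362e-19
  (+)t^(-19) = -6.93889e-18
  (-)t^(-18) = -5.55112e-17
  (+)t^(-17) = -4.44089e-16
  (-)t^(-16) = -3.55271e-15
  (+)t^(-15) = -2.84217e-14
  (-)t^(-14) = -2.27374e-13
  (+)t^(-13) = -1.81899e-12
  (+)t^(-11) = -1.16415e-10
Sum = (-1.97215e-31) + (-1.57772e-30) + (-1.26218e-29) + (-1.00974e-28) + (-8.07794e-28) + (-6.46235e-27) + (-5.16988e-26) + (-4.1359e-25) + (-3.30872e-24) + (-2.64698e-23) + (-2.11758e-22) + (-1.69407e-21) + (-1.35525e-20) + (-1.0842e-19) + (-8.67362e-19) + (-6.93889e-18) + (-5.55112e-17) + (-4.44089e-16) + (-3.55271e-15) + (-2.84217e-14) + (-2.27374e-13) + (-1.81899e-12) + (-1.16415e-10)
= -1.184941669e-10
Rounded to 6 significant figures: -1.18494e-10

-1.18494e-10


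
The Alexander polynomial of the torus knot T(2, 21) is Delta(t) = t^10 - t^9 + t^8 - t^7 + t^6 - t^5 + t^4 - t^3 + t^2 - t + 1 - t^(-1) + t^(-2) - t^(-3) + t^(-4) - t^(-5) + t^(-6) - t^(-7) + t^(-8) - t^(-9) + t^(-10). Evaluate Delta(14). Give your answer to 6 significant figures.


Substituting t = 14 into Delta(t) = t^10 - t^9 + t^8 - t^7 + t^6 - t^5 + t^4 - t^3 + t^2 - t + 1 - t^(-1) + t^(-2) - t^(-3) + t^(-4) - t^(-5) + t^(-6) - t^(-7) + t^(-8) - t^(-9) + t^(-10):
Term values: (289254654976) + (-20661046784) + (1475789056) + (-105413504) + (7529536) + (-537824) + (38416) + (-2744) + (196) + (-14) + (1) + (-0.0714286) + (0.00510204) + (-0.000364431) + (2.60308e-05) + (-1.85934e-06) + (1.3281e-07) + (-9.48645e-09) + (6.77604e-10) + (-4.84003e-11) + (3.45716e-12)
Sum = 2.699710113e+11
Rounded to 6 significant figures: 2.69971e+11

2.69971e+11


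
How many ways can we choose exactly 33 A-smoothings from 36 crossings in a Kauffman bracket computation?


We choose which 33 of 36 crossings get A-smoothings.
C(36, 33) = 36! / (33! * 3!)
= 7140

7140


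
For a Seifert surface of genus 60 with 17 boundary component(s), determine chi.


chi = 2 - 2g - b
= 2 - 2*60 - 17
= 2 - 120 - 17 = -135

-135


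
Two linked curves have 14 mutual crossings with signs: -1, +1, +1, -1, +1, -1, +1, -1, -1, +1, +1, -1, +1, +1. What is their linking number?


Step 1: Count positive crossings: 8
Step 2: Count negative crossings: 6
Step 3: Sum of signs = 8 - 6 = 2
Step 4: Linking number = sum/2 = 2/2 = 1

1


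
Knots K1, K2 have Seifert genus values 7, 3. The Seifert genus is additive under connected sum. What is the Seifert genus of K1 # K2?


The Seifert genus is additive under connected sum.
Seifert genus(K1 # K2) = (7) + (3)
= 10

10


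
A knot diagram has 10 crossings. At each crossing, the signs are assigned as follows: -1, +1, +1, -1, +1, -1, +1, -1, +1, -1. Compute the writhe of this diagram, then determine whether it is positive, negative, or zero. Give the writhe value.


Step 1: Count positive crossings (+1).
Positive crossings: 5
Step 2: Count negative crossings (-1).
Negative crossings: 5
Step 3: Writhe = (positive) - (negative)
w = 5 - 5 = 0
Step 4: |w| = 0, and w is zero

0


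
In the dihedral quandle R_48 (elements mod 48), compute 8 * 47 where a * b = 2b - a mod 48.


8 * 47 = 2*47 - 8 mod 48
= 94 - 8 mod 48
= 86 mod 48 = 38

38


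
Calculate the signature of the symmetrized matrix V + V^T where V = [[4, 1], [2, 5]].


Step 1: V + V^T = [[8, 3], [3, 10]]
Step 2: trace = 18, det = 71
Step 3: Discriminant = 18^2 - 4*71 = 40
Step 4: Eigenvalues: 12.1623, 5.83772
Step 5: Signature = (# positive eigenvalues) - (# negative eigenvalues) = 2

2


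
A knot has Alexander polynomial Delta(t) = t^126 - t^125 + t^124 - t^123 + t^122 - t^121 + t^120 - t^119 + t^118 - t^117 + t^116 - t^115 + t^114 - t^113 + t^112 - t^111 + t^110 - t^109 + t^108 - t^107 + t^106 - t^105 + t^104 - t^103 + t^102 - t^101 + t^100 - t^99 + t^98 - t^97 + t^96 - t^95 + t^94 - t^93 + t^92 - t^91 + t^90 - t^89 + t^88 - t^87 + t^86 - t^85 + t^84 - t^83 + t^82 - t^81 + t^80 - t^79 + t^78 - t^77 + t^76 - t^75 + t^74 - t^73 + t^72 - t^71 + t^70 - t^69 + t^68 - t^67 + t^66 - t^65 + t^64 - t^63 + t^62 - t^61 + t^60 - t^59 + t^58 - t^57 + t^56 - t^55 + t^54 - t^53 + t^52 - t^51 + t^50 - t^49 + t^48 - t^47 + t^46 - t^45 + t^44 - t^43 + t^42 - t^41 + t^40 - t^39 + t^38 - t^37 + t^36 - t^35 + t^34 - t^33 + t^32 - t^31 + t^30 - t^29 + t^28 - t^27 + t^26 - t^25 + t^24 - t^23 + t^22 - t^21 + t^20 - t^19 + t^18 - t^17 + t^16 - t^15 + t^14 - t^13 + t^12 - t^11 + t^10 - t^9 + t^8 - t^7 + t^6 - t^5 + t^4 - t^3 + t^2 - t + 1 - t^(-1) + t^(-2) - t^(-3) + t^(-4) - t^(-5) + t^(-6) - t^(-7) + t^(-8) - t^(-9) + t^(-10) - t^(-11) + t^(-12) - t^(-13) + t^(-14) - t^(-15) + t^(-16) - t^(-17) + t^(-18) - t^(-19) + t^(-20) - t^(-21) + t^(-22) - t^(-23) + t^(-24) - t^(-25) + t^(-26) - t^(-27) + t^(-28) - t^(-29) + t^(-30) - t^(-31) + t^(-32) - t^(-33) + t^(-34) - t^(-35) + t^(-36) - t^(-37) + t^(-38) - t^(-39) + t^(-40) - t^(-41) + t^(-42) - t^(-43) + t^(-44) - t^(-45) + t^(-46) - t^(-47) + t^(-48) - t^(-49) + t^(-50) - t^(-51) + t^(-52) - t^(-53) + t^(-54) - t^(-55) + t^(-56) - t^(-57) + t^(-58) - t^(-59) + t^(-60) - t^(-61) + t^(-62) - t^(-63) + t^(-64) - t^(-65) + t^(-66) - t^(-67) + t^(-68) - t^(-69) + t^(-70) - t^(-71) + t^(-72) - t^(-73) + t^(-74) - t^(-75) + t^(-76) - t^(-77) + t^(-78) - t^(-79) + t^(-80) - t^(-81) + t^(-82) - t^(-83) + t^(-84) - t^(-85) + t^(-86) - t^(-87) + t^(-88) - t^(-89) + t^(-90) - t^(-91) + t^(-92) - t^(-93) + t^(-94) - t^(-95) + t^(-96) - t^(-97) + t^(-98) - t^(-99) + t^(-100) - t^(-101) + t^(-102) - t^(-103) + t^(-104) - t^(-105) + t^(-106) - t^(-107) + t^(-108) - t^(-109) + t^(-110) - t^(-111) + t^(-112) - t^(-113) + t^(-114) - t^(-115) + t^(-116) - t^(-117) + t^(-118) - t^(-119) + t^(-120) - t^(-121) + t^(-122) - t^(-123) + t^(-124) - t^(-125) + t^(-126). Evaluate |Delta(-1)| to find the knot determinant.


Step 1: The polynomial has 253 terms with alternating signs, exponents from 126 down to -126.
Step 2: Substitute t = -1. The i-th term has coefficient (-1)^i and exponent (m-i),
  so its value is (-1)^i * (-1)^(m-i) = (-1)^m = 1 for every i.
Step 3: All 253 terms equal 1, so Delta(-1) = 253 * (1) = 253
Step 4: |Delta(-1)| = 253

253


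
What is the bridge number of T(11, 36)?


The bridge number of T(p,q) is min(p,q).
min(11, 36) = 11

11


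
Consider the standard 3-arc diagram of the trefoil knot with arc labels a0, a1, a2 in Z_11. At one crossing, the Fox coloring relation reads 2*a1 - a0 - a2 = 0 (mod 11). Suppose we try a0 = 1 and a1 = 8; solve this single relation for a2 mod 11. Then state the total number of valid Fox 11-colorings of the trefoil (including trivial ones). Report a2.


Step 1: Apply the given crossing relation 2*a1 - a0 - a2 = 0 (mod 11).
  a2 = 2*a1 - a0 mod 11
  a2 = 2*8 - 1 mod 11
  a2 = 16 - 1 mod 11
  a2 = 15 mod 11 = 4
Step 2: The trefoil has determinant 3.
  Number of Fox p-colorings (p prime) is p^2 if p = 3, else p.
  Since 11 does not divide 3, only trivial (constant) colorings exist.
  (So the trial a0 = 1, a1 = 8 with a0 != a1 does NOT extend to a valid coloring of the whole trefoil: the other two crossing relations require 3*(a1 - a0) = 0 (mod 11), which fails.)
  Total colorings = 11
Step 3: a2 = 4, total Fox 11-colorings = 11

4


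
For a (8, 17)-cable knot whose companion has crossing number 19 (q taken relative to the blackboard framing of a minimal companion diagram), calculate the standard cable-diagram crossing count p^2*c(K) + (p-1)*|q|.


Step 1: Each of the c(K) crossings of the companion diagram becomes p*p = p^2 crossings among the p parallel strands, and each of the |q| twists s_1 s_2 ... s_(p-1) adds (p-1) crossings.
  Crossings = p^2 * c(K) + (p-1)*|q|
Step 2: = 8^2 * 19 + (8-1)*17
Step 3: = 64*19 + 7*17
Step 4: = 1216 + 119 = 1335

1335


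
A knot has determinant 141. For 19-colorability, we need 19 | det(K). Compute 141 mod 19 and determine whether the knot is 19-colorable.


Step 1: A knot is p-colorable if and only if p divides its determinant.
Step 2: Compute 141 mod 19.
141 = 7 * 19 + 8
Step 3: 141 mod 19 = 8
Step 4: The knot is 19-colorable: no

8


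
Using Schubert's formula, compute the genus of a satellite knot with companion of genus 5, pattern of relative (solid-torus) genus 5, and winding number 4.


Schubert: g(satellite) = g_rel(pattern) + |winding| * g(companion),
where g_rel(pattern) is the genus of the pattern relative to the solid torus.
= 5 + 4 * 5
= 5 + 20 = 25

25


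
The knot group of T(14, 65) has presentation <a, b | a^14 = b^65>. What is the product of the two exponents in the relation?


The relation is a^14 = b^65.
Product of exponents = 14 * 65
= 910

910


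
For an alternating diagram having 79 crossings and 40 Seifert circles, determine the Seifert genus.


For alternating knots, g = (c - s + 1)/2.
= (79 - 40 + 1)/2
= 40/2 = 20

20


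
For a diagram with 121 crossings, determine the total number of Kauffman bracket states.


Each crossing contributes 2 choices (A-smoothing or B-smoothing).
Total states = 2^121 = 2658455991569831745807614120560689152

2658455991569831745807614120560689152


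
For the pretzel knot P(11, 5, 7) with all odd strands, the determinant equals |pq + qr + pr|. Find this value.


Step 1: Compute pq + qr + pr.
pq = 11*5 = 55
qr = 5*7 = 35
pr = 11*7 = 77
pq + qr + pr = 55 + 35 + 77 = 167
Step 2: Take absolute value.
det(P(11,5,7)) = |167| = 167

167


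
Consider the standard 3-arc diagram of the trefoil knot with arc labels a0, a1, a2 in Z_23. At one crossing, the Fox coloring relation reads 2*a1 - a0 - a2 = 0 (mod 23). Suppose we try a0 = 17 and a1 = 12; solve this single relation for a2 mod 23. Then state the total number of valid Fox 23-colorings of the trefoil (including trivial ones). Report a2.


Step 1: Apply the given crossing relation 2*a1 - a0 - a2 = 0 (mod 23).
  a2 = 2*a1 - a0 mod 23
  a2 = 2*12 - 17 mod 23
  a2 = 24 - 17 mod 23
  a2 = 7 mod 23 = 7
Step 2: The trefoil has determinant 3.
  Number of Fox p-colorings (p prime) is p^2 if p = 3, else p.
  Since 23 does not divide 3, only trivial (constant) colorings exist.
  (So the trial a0 = 17, a1 = 12 with a0 != a1 does NOT extend to a valid coloring of the whole trefoil: the other two crossing relations require 3*(a1 - a0) = 0 (mod 23), which fails.)
  Total colorings = 23
Step 3: a2 = 7, total Fox 23-colorings = 23

7


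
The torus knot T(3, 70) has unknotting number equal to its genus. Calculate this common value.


For a torus knot T(p,q), both the unknotting number and genus equal (p-1)(q-1)/2.
= (3-1)(70-1)/2
= 2*69/2
= 138/2 = 69

69


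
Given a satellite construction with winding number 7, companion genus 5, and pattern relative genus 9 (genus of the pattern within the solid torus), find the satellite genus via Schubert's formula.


Schubert: g(satellite) = g_rel(pattern) + |winding| * g(companion),
where g_rel(pattern) is the genus of the pattern relative to the solid torus.
= 9 + 7 * 5
= 9 + 35 = 44

44


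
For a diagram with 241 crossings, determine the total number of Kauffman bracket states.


Each crossing contributes 2 choices (A-smoothing or B-smoothing).
Total states = 2^241 = 3533694129556768659166595001485837031654967793751237916243212402585239552

3533694129556768659166595001485837031654967793751237916243212402585239552


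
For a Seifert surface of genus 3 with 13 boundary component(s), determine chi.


chi = 2 - 2g - b
= 2 - 2*3 - 13
= 2 - 6 - 13 = -17

-17


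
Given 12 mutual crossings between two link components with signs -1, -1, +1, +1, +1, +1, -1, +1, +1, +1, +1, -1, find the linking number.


Step 1: Count positive crossings: 8
Step 2: Count negative crossings: 4
Step 3: Sum of signs = 8 - 4 = 4
Step 4: Linking number = sum/2 = 4/2 = 2

2


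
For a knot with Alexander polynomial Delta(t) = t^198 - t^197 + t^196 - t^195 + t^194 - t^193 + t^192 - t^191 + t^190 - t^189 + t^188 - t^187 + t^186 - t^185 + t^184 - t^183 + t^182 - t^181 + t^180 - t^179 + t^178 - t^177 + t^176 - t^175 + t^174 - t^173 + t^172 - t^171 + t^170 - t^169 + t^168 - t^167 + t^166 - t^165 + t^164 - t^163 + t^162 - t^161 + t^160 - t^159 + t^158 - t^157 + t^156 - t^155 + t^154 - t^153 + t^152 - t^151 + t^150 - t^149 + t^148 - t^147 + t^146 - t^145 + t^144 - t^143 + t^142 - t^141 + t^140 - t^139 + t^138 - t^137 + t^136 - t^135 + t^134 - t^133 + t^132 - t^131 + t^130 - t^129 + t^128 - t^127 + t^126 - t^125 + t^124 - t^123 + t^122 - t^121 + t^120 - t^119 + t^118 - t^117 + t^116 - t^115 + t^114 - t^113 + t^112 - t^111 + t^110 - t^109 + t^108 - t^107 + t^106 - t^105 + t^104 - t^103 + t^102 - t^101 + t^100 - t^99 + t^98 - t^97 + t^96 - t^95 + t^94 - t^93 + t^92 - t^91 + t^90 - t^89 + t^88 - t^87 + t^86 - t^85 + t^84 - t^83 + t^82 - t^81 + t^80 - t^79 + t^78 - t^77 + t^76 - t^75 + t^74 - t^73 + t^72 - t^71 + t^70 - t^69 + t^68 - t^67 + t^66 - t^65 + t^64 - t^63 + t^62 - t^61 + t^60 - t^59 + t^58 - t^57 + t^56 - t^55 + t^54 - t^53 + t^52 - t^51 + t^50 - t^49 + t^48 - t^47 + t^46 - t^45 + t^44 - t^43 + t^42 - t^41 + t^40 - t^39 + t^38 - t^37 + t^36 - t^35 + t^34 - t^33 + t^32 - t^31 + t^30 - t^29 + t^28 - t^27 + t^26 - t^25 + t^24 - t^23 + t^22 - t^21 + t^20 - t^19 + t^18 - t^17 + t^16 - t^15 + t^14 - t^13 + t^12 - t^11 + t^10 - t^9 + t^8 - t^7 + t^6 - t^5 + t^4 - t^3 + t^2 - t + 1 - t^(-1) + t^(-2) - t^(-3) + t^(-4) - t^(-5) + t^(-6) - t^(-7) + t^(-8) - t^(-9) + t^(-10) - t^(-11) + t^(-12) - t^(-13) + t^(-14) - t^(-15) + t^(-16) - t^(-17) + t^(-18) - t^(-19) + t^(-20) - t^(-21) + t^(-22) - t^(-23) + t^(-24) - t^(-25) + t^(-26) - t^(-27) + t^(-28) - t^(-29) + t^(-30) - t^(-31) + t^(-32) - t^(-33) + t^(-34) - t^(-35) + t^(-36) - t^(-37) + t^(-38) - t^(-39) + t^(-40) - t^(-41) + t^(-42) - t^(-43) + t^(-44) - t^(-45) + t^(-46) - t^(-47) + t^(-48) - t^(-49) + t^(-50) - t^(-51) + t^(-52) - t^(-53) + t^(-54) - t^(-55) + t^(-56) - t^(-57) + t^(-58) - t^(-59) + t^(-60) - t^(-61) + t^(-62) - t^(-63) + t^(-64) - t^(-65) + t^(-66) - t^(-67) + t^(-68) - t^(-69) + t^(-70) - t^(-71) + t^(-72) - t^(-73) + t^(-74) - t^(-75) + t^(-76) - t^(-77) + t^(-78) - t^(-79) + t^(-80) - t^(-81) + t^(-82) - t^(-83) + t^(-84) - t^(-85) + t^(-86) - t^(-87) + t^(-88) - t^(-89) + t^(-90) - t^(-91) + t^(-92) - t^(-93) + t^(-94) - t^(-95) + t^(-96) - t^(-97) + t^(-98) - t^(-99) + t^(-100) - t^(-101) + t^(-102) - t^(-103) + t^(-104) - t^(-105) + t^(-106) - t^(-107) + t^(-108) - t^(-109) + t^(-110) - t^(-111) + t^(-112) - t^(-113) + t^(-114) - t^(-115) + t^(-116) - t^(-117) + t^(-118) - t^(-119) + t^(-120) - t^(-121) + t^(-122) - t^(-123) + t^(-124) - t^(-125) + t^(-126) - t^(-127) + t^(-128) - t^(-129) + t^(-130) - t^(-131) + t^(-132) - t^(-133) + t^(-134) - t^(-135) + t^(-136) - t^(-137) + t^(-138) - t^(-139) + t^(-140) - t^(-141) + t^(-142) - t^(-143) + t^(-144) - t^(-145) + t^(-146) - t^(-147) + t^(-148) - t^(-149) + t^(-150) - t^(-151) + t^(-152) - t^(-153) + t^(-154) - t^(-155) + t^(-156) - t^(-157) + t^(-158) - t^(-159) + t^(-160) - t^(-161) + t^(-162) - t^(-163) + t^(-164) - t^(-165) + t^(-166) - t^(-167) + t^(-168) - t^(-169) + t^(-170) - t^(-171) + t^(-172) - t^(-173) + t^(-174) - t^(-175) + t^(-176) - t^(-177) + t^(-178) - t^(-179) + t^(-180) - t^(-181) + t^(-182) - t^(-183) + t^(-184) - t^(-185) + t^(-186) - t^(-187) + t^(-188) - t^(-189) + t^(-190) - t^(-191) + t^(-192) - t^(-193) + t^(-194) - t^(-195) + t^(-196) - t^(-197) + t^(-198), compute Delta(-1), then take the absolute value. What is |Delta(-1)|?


Step 1: The polynomial has 397 terms with alternating signs, exponents from 198 down to -198.
Step 2: Substitute t = -1. The i-th term has coefficient (-1)^i and exponent (m-i),
  so its value is (-1)^i * (-1)^(m-i) = (-1)^m = 1 for every i.
Step 3: All 397 terms equal 1, so Delta(-1) = 397 * (1) = 397
Step 4: |Delta(-1)| = 397

397


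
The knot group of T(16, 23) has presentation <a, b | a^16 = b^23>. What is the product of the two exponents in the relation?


The relation is a^16 = b^23.
Product of exponents = 16 * 23
= 368

368


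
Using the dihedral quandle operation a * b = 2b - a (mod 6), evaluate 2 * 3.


2 * 3 = 2*3 - 2 mod 6
= 6 - 2 mod 6
= 4 mod 6 = 4

4


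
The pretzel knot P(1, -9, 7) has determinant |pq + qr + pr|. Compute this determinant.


Step 1: Compute pq + qr + pr.
pq = 1*(-9) = -9
qr = (-9)*7 = -63
pr = 1*7 = 7
pq + qr + pr = -9 + (-63) + 7 = -65
Step 2: Take absolute value.
det(P(1,-9,7)) = |-65| = 65

65


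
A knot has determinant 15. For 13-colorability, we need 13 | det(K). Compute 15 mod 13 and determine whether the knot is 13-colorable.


Step 1: A knot is p-colorable if and only if p divides its determinant.
Step 2: Compute 15 mod 13.
15 = 1 * 13 + 2
Step 3: 15 mod 13 = 2
Step 4: The knot is 13-colorable: no

2


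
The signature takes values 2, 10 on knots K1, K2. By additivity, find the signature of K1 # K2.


The signature is additive under connected sum.
signature(K1 # K2) = (2) + (10)
= 12

12


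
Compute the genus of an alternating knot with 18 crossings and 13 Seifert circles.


For alternating knots, g = (c - s + 1)/2.
= (18 - 13 + 1)/2
= 6/2 = 3

3


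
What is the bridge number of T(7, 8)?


The bridge number of T(p,q) is min(p,q).
min(7, 8) = 7

7


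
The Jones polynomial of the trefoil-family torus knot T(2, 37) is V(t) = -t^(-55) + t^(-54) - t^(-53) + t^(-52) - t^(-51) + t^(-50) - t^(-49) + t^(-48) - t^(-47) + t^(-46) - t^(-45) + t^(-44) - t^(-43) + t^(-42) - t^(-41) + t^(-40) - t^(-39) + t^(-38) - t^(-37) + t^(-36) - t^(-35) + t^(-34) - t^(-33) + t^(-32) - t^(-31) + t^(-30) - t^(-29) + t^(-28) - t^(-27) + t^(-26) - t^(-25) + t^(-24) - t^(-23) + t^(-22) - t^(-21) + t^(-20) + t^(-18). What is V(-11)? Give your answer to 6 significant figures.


Substituting t = -11 into V(t) = -t^(-55) + t^(-54) - t^(-53) + t^(-52) - t^(-51) + t^(-50) - t^(-49) + t^(-48) - t^(-47) + t^(-46) - t^(-45) + t^(-44) - t^(-43) + t^(-42) - t^(-41) + t^(-40) - t^(-39) + t^(-38) - t^(-37) + t^(-36) - t^(-35) + t^(-34) - t^(-33) + t^(-32) - t^(-31) + t^(-30) - t^(-29) + t^(-28) - t^(-27) + t^(-26) - t^(-25) + t^(-24) - t^(-23) + t^(-22) - t^(-21) + t^(-20) + t^(-18):
  (-)t^(-55) = 5.28935e-58
  (+)t^(-54) = 5.81829e-57
  (-)t^(-53) = 6.40011e-56
  (+)t^(-52) = 7.04013e-55
  (-)t^(-51) = 7.74414e-54
  (+)t^(-50) = 8.51855e-53
  (-)t^(-49) = 9.37041e-52
  (+)t^(-48) = 1.03074e-50
  (-)t^(-47) = 1.13382e-49
  (+)t^(-46) = 1.2472e-48
  (-)t^(-45) = 1.37192e-47
  (+)t^(-44) = 1.50911e-46
  (-)t^(-43) = 1.66002e-45
  (+)t^(-42) = 1.82603e-44
  (-)t^(-41) = 2.00863e-43
  (+)t^(-40) = 2.20949e-42
  (-)t^(-39) = 2.43044e-41
  (+)t^(-38) = 2.67349e-40
  (-)t^(-37) = 2.94083e-39
  (+)t^(-36) = 3.23492e-38
  (-)t^(-35) = 3.55841e-37
  (+)t^(-34) = 3.91425e-36
  (-)t^(-33) = 4.30568e-35
  (+)t^(-32) = 4.73624e-34
  (-)t^(-31) = 5.20987e-33
  (+)t^(-30) = 5.73086e-32
  (-)t^(-29) = 6.30394e-31
  (+)t^(-28) = 6.93433e-30
  (-)t^(-27) = 7.62777e-29
  (+)t^(-26) = 8.39055e-28
  (-)t^(-25) = 9.2296e-27
  (+)t^(-24) = 1.01526e-25
  (-)t^(-23) = 1.11678e-24
  (+)t^(-22) = 1.22846e-23
  (-)t^(-21) = 1.35131e-22
  (+)t^(-20) = 1.48644e-21
  (+)t^(-18) = 1.79859e-19
Sum = (5.28935e-58) + (5.81829e-57) + (6.40011e-56) + (7.04013e-55) + (7.74414e-54) + (8.51855e-53) + (9.37041e-52) + (1.03074e-50) + (1.13382e-49) + (1.2472e-48) + (1.37192e-47) + (1.50911e-46) + (1.66002e-45) + (1.82603e-44) + (2.00863e-43) + (2.20949e-42) + (2.43044e-41) + (2.67349e-40) + (2.94083e-39) + (3.23492e-38) + (3.55841e-37) + (3.91425e-36) + (4.30568e-35) + (4.73624e-34) + (5.20987e-33) + (5.73086e-32) + (6.30394e-31) + (6.93433e-30) + (7.62777e-29) + (8.39055e-28) + (9.2296e-27) + (1.01526e-25) + (1.11678e-24) + (1.22846e-23) + (1.35131e-22) + (1.48644e-21) + (1.79859e-19)
= 1.814938698e-19
Rounded to 6 significant figures: 1.81494e-19

1.81494e-19


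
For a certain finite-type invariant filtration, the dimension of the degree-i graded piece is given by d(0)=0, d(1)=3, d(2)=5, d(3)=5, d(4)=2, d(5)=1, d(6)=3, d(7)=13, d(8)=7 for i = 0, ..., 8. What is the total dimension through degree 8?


Total dimension = d(0) + d(1) + ... + d(8)
= 0 + 3 + 5 + 5 + 2 + 1 + 3 + 13 + 7
= 39

39


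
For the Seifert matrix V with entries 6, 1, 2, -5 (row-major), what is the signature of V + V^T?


Step 1: V + V^T = [[12, 3], [3, -10]]
Step 2: trace = 2, det = -129
Step 3: Discriminant = 2^2 - 4*(-129) = 520
Step 4: Eigenvalues: 12.4018, -10.4018
Step 5: Signature = (# positive eigenvalues) - (# negative eigenvalues) = 0

0


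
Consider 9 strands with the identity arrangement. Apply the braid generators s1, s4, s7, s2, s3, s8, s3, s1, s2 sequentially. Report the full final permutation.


Starting with identity [1, 2, 3, 4, 5, 6, 7, 8, 9].
Apply generators in sequence:
  After s1: [2, 1, 3, 4, 5, 6, 7, 8, 9]
  After s4: [2, 1, 3, 5, 4, 6, 7, 8, 9]
  After s7: [2, 1, 3, 5, 4, 6, 8, 7, 9]
  After s2: [2, 3, 1, 5, 4, 6, 8, 7, 9]
  After s3: [2, 3, 5, 1, 4, 6, 8, 7, 9]
  After s8: [2, 3, 5, 1, 4, 6, 8, 9, 7]
  After s3: [2, 3, 1, 5, 4, 6, 8, 9, 7]
  After s1: [3, 2, 1, 5, 4, 6, 8, 9, 7]
  After s2: [3, 1, 2, 5, 4, 6, 8, 9, 7]
Final permutation: [3, 1, 2, 5, 4, 6, 8, 9, 7]

[3, 1, 2, 5, 4, 6, 8, 9, 7]


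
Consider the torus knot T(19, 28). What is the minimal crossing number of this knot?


For a torus knot T(p, q) with gcd(p,q)=1,
the crossing number is min(p*(q-1), q*(p-1)).
p*(q-1) = 19*27 = 513
q*(p-1) = 28*18 = 504
min(513, 504) = 504

504


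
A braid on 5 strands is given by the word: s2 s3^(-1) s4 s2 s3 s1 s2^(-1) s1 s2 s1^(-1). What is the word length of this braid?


The word length counts the number of generators (including inverses).
Listing each generator: s2, s3^(-1), s4, s2, s3, s1, s2^(-1), s1, s2, s1^(-1)
There are 10 generators in this braid word.

10


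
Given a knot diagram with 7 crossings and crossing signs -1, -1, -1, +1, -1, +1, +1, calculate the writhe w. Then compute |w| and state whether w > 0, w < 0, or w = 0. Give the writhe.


Step 1: Count positive crossings (+1).
Positive crossings: 3
Step 2: Count negative crossings (-1).
Negative crossings: 4
Step 3: Writhe = (positive) - (negative)
w = 3 - 4 = -1
Step 4: |w| = 1, and w is negative

-1


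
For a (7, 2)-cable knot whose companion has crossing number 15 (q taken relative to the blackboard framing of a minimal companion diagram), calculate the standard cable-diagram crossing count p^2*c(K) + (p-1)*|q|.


Step 1: Each of the c(K) crossings of the companion diagram becomes p*p = p^2 crossings among the p parallel strands, and each of the |q| twists s_1 s_2 ... s_(p-1) adds (p-1) crossings.
  Crossings = p^2 * c(K) + (p-1)*|q|
Step 2: = 7^2 * 15 + (7-1)*2
Step 3: = 49*15 + 6*2
Step 4: = 735 + 12 = 747

747


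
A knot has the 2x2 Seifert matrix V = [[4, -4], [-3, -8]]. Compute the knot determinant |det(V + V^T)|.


Step 1: Form V + V^T where V = [[4, -4], [-3, -8]]
  V^T = [[4, -3], [-4, -8]]
  V + V^T = [[8, -7], [-7, -16]]
Step 2: det(V + V^T) = 8*(-16) - (-7)*(-7)
  = -128 - 49 = -177
Step 3: Knot determinant = |det(V + V^T)| = |-177| = 177

177


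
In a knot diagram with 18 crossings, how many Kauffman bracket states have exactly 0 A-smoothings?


We choose which 0 of 18 crossings get A-smoothings.
C(18, 0) = 18! / (0! * 18!)
= 1

1
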